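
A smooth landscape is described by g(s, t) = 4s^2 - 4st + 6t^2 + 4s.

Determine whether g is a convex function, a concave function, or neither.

convex

g is quadratic, so its Hessian is the constant matrix H = [[8, -4], [-4, 12]].
det(H) = 80, tr(H) = 20.
det(H) > 0 and tr(H) > 0, so H is positive definite everywhere: convex.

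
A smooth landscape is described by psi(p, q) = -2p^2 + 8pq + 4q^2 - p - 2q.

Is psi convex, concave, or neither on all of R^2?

neither

psi is quadratic, so its Hessian is the constant matrix H = [[-4, 8], [8, 8]].
det(H) = -96, tr(H) = 4.
det(H) < 0, so H is indefinite: neither convex nor concave.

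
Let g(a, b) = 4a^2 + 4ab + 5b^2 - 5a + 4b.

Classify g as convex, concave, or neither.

convex

g is quadratic, so its Hessian is the constant matrix H = [[8, 4], [4, 10]].
det(H) = 64, tr(H) = 18.
det(H) > 0 and tr(H) > 0, so H is positive definite everywhere: convex.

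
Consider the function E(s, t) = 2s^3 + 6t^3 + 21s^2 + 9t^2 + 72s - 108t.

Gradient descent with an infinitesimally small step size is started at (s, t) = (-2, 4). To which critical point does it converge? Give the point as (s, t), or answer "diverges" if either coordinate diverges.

E is separable, so gradient descent decouples: s follows -∂E/∂s, t follows -∂E/∂t.
∂E/∂s = 6(s + 3)(s + 4); at s=-2 this is 12, so s decreases.
∂E/∂t = 18(t - 2)(t + 3); at t=4 this is 252, so t decreases.
s converges to its nearest critical value -3 (a local min of the s-part); t converges to 2. The iterate converges to (-3, 2).

(-3, 2)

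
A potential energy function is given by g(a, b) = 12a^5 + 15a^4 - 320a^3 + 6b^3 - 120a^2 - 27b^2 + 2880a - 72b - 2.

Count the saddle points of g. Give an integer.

g separates as a function of a plus a function of b, so ∇g=0 decouples.
∂g/∂a = 60(a - 3)(a - 2)(a + 2)(a + 4) = 0 at a ∈ {-4, -2, 2, 3}; ∂g/∂b = 18(b - 4)(b + 1) = 0 at b ∈ {-1, 4}.
The Hessian is diagonal: diag(g_aa, g_bb). Second derivatives: g_aa(-4)=-5040, g_aa(-2)=2400, g_aa(2)=-1440, g_aa(3)=2100; g_bb(-1)=-90, g_bb(4)=90.
Saddle points occur where the two diagonal entries have opposite signs: (-4, 4), (-2, -1), (2, 4), (3, -1). Count: 4.

4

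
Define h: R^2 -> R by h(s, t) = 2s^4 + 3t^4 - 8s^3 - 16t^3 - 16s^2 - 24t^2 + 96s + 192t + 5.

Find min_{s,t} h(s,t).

h(s,t) separates as P(s) + Q(t) + 5, so its minimum is min P + min Q + 5.
P'(s) = 8(s - 3)(s - 2)(s + 2) vanishes at s ∈ {-2, 2, 3}; Q'(t) = 12(t - 4)(t - 2)(t + 2) vanishes at t ∈ {-2, 2, 4}.
Local minima of P (where P''>0): P(-2)=-160, P(3)=90. Local minima of Q: Q(-2)=-304, Q(4)=128.
So the global minimum of h is P(-2) + Q(-2) + 5 = -160 − 304 + 5 = -459, attained at (-2, -2).

-459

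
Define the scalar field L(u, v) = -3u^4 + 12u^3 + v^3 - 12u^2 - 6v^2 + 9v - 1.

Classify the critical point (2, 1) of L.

local maximum

The mixed partial ∂²L/∂u∂v is 0, so the Hessian at any point is diag(L_uu, L_vv) = diag(12(-3u^2 + 6u - 2), 6(v - 2)).
At (2, 1): H = diag(-24, -6).
Both eigenvalues are negative, so H is negative definite: a local maximum.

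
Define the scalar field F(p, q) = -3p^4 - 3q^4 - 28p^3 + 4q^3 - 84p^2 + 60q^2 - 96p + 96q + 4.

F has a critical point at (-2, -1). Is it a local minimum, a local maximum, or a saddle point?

local minimum

The mixed partial ∂²F/∂p∂q is 0, so the Hessian at any point is diag(F_pp, F_qq) = diag(-12(3p^2 + 14p + 14), 12(-3q^2 + 2q + 10)).
At (-2, -1): H = diag(24, 60).
Both eigenvalues are positive, so H is positive definite: a local minimum.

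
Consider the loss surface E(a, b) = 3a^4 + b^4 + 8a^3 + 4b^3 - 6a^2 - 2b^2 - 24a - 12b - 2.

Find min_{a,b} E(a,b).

E(a,b) separates as P(a) + Q(b) − 2, so its minimum is min P + min Q − 2.
P'(a) = 12(a - 1)(a + 1)(a + 2) vanishes at a ∈ {-2, -1, 1}; Q'(b) = 4(b - 1)(b + 1)(b + 3) vanishes at b ∈ {-3, -1, 1}.
Local minima of P (where P''>0): P(-2)=8, P(1)=-19. Local minima of Q: Q(-3)=-9, Q(1)=-9.
So the global minimum of E is P(1) + Q(-3) − 2 = -19 − 9 − 2 = -30, attained at (1, -3).

-30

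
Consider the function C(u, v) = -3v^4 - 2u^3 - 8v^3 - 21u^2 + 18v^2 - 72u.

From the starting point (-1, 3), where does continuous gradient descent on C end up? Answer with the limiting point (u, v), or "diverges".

diverges

C is separable, so gradient descent decouples: u follows -∂C/∂u, v follows -∂C/∂v.
∂C/∂u = -6(u + 3)(u + 4); at u=-1 this is -36, so u increases.
∂C/∂v = -12v(v - 1)(v + 3); at v=3 this is -432, so v increases.
The u-coordinate has no critical point in that direction and runs off to infinity.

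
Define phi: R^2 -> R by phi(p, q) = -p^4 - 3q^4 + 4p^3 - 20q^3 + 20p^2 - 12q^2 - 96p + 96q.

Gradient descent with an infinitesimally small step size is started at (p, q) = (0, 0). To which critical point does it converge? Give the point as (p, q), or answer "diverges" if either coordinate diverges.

(2, -2)

phi is separable, so gradient descent decouples: p follows -∂phi/∂p, q follows -∂phi/∂q.
∂phi/∂p = -4(p - 4)(p - 2)(p + 3); at p=0 this is -96, so p increases.
∂phi/∂q = -12(q - 1)(q + 2)(q + 4); at q=0 this is 96, so q decreases.
p converges to its nearest critical value 2 (a local min of the p-part); q converges to -2. The iterate converges to (2, -2).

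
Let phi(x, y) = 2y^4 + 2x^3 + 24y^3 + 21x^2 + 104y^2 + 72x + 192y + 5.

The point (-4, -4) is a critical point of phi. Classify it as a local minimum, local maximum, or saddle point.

saddle point

The mixed partial ∂²phi/∂x∂y is 0, so the Hessian at any point is diag(phi_xx, phi_yy) = diag(6(2x + 7), 8(3y^2 + 18y + 26)).
At (-4, -4): H = diag(-6, 16).
The eigenvalues have opposite signs, so H is indefinite: a saddle point.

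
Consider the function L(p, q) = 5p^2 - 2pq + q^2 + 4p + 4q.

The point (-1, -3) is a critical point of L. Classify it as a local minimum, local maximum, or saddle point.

The Hessian of L is constant: H = [[10, -2], [-2, 2]].
det(H) = 10·2 − (-2)² = 16.
det(H) > 0 and tr(H) = 12 > 0, so H is positive definite and the point is a local minimum.

local minimum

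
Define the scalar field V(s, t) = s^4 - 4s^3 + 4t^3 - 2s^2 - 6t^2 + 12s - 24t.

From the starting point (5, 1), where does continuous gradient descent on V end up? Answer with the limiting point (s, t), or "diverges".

V is separable, so gradient descent decouples: s follows -∂V/∂s, t follows -∂V/∂t.
∂V/∂s = 4(s - 3)(s - 1)(s + 1); at s=5 this is 192, so s decreases.
∂V/∂t = 12(t - 2)(t + 1); at t=1 this is -24, so t increases.
s converges to its nearest critical value 3 (a local min of the s-part); t converges to 2. The iterate converges to (3, 2).

(3, 2)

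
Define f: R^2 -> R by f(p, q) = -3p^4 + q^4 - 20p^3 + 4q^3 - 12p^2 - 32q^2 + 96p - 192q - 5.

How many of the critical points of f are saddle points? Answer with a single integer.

5

f separates as a function of p plus a function of q, so ∇f=0 decouples.
∂f/∂p = -12(p - 1)(p + 2)(p + 4) = 0 at p ∈ {-4, -2, 1}; ∂f/∂q = 4(q - 4)(q + 3)(q + 4) = 0 at q ∈ {-4, -3, 4}.
The Hessian is diagonal: diag(f_pp, f_qq). Second derivatives: f_pp(-4)=-120, f_pp(-2)=72, f_pp(1)=-180; f_qq(-4)=32, f_qq(-3)=-28, f_qq(4)=224.
Saddle points occur where the two diagonal entries have opposite signs: (-4, -4), (-4, 4), (-2, -3), (1, -4), (1, 4). Count: 5.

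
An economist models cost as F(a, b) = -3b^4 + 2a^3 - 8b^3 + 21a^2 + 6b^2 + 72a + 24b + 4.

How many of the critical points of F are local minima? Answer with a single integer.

1

F separates as a function of a plus a function of b, so ∇F=0 decouples.
∂F/∂a = 6(a + 3)(a + 4) = 0 at a ∈ {-4, -3}; ∂F/∂b = -12(b - 1)(b + 1)(b + 2) = 0 at b ∈ {-2, -1, 1}.
The Hessian is diagonal: diag(F_aa, F_bb). Second derivatives: F_aa(-4)=-6, F_aa(-3)=6; F_bb(-2)=-36, F_bb(-1)=24, F_bb(1)=-72.
Local minima occur where both diagonal entries positive: (-3, -1). Count: 1.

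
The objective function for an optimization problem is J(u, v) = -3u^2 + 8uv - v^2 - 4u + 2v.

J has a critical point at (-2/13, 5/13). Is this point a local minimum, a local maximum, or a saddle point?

saddle point

The Hessian of J is constant: H = [[-6, 8], [8, -2]].
det(H) = (-6)·(-2) − 8² = -52.
Since det(H) < 0, H is indefinite and the critical point is a saddle point.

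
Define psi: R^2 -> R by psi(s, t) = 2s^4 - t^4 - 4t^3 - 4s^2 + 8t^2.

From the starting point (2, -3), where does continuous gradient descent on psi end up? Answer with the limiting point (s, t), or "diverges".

psi is separable, so gradient descent decouples: s follows -∂psi/∂s, t follows -∂psi/∂t.
∂psi/∂s = 8s(s - 1)(s + 1); at s=2 this is 48, so s decreases.
∂psi/∂t = -4t(t - 1)(t + 4); at t=-3 this is -48, so t increases.
s converges to its nearest critical value 1 (a local min of the s-part); t converges to 0. The iterate converges to (1, 0).

(1, 0)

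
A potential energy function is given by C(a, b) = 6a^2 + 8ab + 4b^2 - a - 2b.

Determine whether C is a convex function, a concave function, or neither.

C is quadratic, so its Hessian is the constant matrix H = [[12, 8], [8, 8]].
det(H) = 32, tr(H) = 20.
det(H) > 0 and tr(H) > 0, so H is positive definite everywhere: convex.

convex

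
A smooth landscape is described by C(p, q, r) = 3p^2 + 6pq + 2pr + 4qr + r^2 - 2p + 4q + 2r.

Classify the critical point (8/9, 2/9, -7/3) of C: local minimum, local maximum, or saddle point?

The Hessian is constant: H = [[6, 6, 2], [6, 0, 4], [2, 4, 2]].
Leading principal minors: Δ₁ = 6, Δ₂ = -36, Δ₃ = -72.
The minors fit neither the all-positive nor the alternating-sign pattern, so H is indefinite: a saddle point.

saddle point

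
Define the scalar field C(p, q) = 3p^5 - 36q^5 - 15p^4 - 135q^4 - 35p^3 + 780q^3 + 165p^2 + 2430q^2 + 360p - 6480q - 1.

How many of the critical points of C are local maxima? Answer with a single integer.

4

C separates as a function of p plus a function of q, so ∇C=0 decouples.
∂C/∂p = 15(p - 4)(p - 3)(p + 1)(p + 2) = 0 at p ∈ {-2, -1, 3, 4}; ∂C/∂q = -180(q - 3)(q - 1)(q + 3)(q + 4) = 0 at q ∈ {-4, -3, 1, 3}.
The Hessian is diagonal: diag(C_pp, C_qq). Second derivatives: C_pp(-2)=-450, C_pp(-1)=300, C_pp(3)=-300, C_pp(4)=450; C_qq(-4)=6300, C_qq(-3)=-4320, C_qq(1)=7200, C_qq(3)=-15120.
Local maxima occur where both diagonal entries negative: (-2, -3), (-2, 3), (3, -3), (3, 3). Count: 4.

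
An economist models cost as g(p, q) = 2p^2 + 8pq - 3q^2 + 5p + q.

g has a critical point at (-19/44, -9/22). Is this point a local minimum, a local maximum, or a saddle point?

The Hessian of g is constant: H = [[4, 8], [8, -6]].
det(H) = 4·(-6) − 8² = -88.
Since det(H) < 0, H is indefinite and the critical point is a saddle point.

saddle point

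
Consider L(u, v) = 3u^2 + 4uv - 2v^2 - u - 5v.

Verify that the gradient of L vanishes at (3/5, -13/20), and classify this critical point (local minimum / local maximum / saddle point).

∇L = (6u + 4v - 1, 4u - 4v - 5); substituting (3/5, -13/20) gives ∇L = (0, 0), so (3/5, -13/20) is indeed a critical point.
The Hessian of L is constant: H = [[6, 4], [4, -4]].
det(H) = 6·(-4) − 4² = -40.
Since det(H) < 0, H is indefinite and the critical point is a saddle point.

saddle point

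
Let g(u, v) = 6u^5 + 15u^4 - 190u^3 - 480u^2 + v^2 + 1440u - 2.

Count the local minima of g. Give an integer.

g separates as a function of u plus a function of v, so ∇g=0 decouples.
∂g/∂u = 30(u - 4)(u - 1)(u + 3)(u + 4) = 0 at u ∈ {-4, -3, 1, 4}; ∂g/∂v = 2v = 0 at v ∈ {0}.
The Hessian is diagonal: diag(g_uu, g_vv). Second derivatives: g_uu(-4)=-1200, g_uu(-3)=840, g_uu(1)=-1800, g_uu(4)=5040; g_vv(0)=2.
Local minima occur where both diagonal entries positive: (-3, 0), (4, 0). Count: 2.

2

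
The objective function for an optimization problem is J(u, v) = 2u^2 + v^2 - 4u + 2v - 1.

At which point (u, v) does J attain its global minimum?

(1, -1)

J(u,v) separates as P(u) + Q(v) − 1, so its minimum is min P + min Q − 1.
P'(u) = 4u - 4 vanishes at u ∈ {1}; Q'(v) = 2v + 2 vanishes at v ∈ {-1}.
Local minima of P (where P''>0): P(1)=-2. Local minima of Q: Q(-1)=-1.
So the global minimum of J is P(1) + Q(-1) − 1 = -2 − 1 − 1 = -4, attained at (1, -1).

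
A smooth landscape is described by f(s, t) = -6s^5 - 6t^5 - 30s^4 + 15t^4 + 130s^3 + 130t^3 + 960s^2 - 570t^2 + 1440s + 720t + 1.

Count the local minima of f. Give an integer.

4

f separates as a function of s plus a function of t, so ∇f=0 decouples.
∂f/∂s = -30(s - 4)(s + 1)(s + 3)(s + 4) = 0 at s ∈ {-4, -3, -1, 4}; ∂f/∂t = -30(t - 3)(t - 2)(t - 1)(t + 4) = 0 at t ∈ {-4, 1, 2, 3}.
The Hessian is diagonal: diag(f_ss, f_tt). Second derivatives: f_ss(-4)=720, f_ss(-3)=-420, f_ss(-1)=900, f_ss(4)=-8400; f_tt(-4)=6300, f_tt(1)=-300, f_tt(2)=180, f_tt(3)=-420.
Local minima occur where both diagonal entries positive: (-4, -4), (-4, 2), (-1, -4), (-1, 2). Count: 4.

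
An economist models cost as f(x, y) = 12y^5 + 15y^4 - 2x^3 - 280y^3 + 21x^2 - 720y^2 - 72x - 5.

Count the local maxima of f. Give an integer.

2

f separates as a function of x plus a function of y, so ∇f=0 decouples.
∂f/∂x = -6(x - 4)(x - 3) = 0 at x ∈ {3, 4}; ∂f/∂y = 60y(y - 4)(y + 2)(y + 3) = 0 at y ∈ {-3, -2, 0, 4}.
The Hessian is diagonal: diag(f_xx, f_yy). Second derivatives: f_xx(3)=6, f_xx(4)=-6; f_yy(-3)=-1260, f_yy(-2)=720, f_yy(0)=-1440, f_yy(4)=10080.
Local maxima occur where both diagonal entries negative: (4, -3), (4, 0). Count: 2.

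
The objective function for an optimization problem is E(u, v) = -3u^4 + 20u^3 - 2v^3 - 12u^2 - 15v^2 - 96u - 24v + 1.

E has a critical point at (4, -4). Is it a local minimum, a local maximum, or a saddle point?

saddle point

The mixed partial ∂²E/∂u∂v is 0, so the Hessian at any point is diag(E_uu, E_vv) = diag(12(-3u^2 + 10u - 2), -6(2v + 5)).
At (4, -4): H = diag(-120, 18).
The eigenvalues have opposite signs, so H is indefinite: a saddle point.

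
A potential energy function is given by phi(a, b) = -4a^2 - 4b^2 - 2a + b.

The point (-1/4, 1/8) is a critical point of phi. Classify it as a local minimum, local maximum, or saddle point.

The Hessian of phi is constant: H = [[-8, 0], [0, -8]].
det(H) = (-8)·(-8) − 0² = 64.
det(H) > 0 and tr(H) = -16 < 0, so H is negative definite and the point is a local maximum.

local maximum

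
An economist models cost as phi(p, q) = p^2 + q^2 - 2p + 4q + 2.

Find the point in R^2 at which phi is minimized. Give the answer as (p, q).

phi(p,q) separates as A(p) + B(q) + 2, so its minimum is min A + min B + 2.
A'(p) = 2p - 2 vanishes at p ∈ {1}; B'(q) = 2q + 4 vanishes at q ∈ {-2}.
Local minima of A (where A''>0): A(1)=-1. Local minima of B: B(-2)=-4.
So the global minimum of phi is A(1) + B(-2) + 2 = -1 − 4 + 2 = -3, attained at (1, -2).

(1, -2)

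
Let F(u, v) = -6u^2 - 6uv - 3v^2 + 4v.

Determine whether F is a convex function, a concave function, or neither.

F is quadratic, so its Hessian is the constant matrix H = [[-12, -6], [-6, -6]].
det(H) = 36, tr(H) = -18.
det(H) > 0 and tr(H) < 0, so H is negative definite everywhere: concave.

concave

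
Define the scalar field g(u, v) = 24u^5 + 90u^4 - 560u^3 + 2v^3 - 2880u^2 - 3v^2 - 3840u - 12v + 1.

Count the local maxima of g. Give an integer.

2

g separates as a function of u plus a function of v, so ∇g=0 decouples.
∂g/∂u = 120(u - 4)(u + 1)(u + 2)(u + 4) = 0 at u ∈ {-4, -2, -1, 4}; ∂g/∂v = 6(v - 2)(v + 1) = 0 at v ∈ {-1, 2}.
The Hessian is diagonal: diag(g_uu, g_vv). Second derivatives: g_uu(-4)=-5760, g_uu(-2)=1440, g_uu(-1)=-1800, g_uu(4)=28800; g_vv(-1)=-18, g_vv(2)=18.
Local maxima occur where both diagonal entries negative: (-4, -1), (-1, -1). Count: 2.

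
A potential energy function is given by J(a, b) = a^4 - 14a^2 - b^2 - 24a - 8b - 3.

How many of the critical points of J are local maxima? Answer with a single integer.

J separates as a function of a plus a function of b, so ∇J=0 decouples.
∂J/∂a = 4(a - 3)(a + 1)(a + 2) = 0 at a ∈ {-2, -1, 3}; ∂J/∂b = -2(b + 4) = 0 at b ∈ {-4}.
The Hessian is diagonal: diag(J_aa, J_bb). Second derivatives: J_aa(-2)=20, J_aa(-1)=-16, J_aa(3)=80; J_bb(-4)=-2.
Local maxima occur where both diagonal entries negative: (-1, -4). Count: 1.

1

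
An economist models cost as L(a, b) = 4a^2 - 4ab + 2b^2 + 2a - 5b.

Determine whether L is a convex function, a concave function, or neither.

L is quadratic, so its Hessian is the constant matrix H = [[8, -4], [-4, 4]].
det(H) = 16, tr(H) = 12.
det(H) > 0 and tr(H) > 0, so H is positive definite everywhere: convex.

convex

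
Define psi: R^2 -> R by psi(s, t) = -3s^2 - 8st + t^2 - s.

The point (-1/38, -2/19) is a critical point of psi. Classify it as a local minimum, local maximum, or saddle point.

saddle point

The Hessian of psi is constant: H = [[-6, -8], [-8, 2]].
det(H) = (-6)·2 − (-8)² = -76.
Since det(H) < 0, H is indefinite and the critical point is a saddle point.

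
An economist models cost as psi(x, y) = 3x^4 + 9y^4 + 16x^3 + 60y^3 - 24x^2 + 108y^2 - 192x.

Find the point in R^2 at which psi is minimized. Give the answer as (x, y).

(2, 0)

psi(x,y) separates as P(x) + Q(y), so its minimum is min P + min Q.
P'(x) = 12(x - 2)(x + 2)(x + 4) vanishes at x ∈ {-4, -2, 2}; Q'(y) = 36y(y + 2)(y + 3) vanishes at y ∈ {-3, -2, 0}.
Local minima of P (where P''>0): P(-4)=128, P(2)=-304. Local minima of Q: Q(-3)=81, Q(0)=0.
So the global minimum of psi is P(2) + Q(0) = -304 + 0 = -304, attained at (2, 0).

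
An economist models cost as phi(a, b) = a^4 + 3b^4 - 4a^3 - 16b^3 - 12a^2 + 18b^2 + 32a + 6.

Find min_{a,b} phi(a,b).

-85

phi(a,b) separates as P(a) + Q(b) + 6, so its minimum is min P + min Q + 6.
P'(a) = 4(a - 4)(a - 1)(a + 2) vanishes at a ∈ {-2, 1, 4}; Q'(b) = 12b(b - 3)(b - 1) vanishes at b ∈ {0, 1, 3}.
Local minima of P (where P''>0): P(-2)=-64, P(4)=-64. Local minima of Q: Q(0)=0, Q(3)=-27.
So the global minimum of phi is P(-2) + Q(3) + 6 = -64 − 27 + 6 = -85, attained at (-2, 3).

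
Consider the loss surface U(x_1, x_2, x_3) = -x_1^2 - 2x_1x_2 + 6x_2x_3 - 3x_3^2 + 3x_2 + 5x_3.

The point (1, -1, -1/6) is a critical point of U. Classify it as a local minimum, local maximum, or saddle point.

saddle point

The Hessian is constant: H = [[-2, -2, 0], [-2, 0, 6], [0, 6, -6]].
Leading principal minors: Δ₁ = -2, Δ₂ = -4, Δ₃ = 96.
The minors fit neither the all-positive nor the alternating-sign pattern, so H is indefinite: a saddle point.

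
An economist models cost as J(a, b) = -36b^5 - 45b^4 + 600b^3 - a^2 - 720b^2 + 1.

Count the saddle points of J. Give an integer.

2

J separates as a function of a plus a function of b, so ∇J=0 decouples.
∂J/∂a = -2a = 0 at a ∈ {0}; ∂J/∂b = -180b(b - 2)(b - 1)(b + 4) = 0 at b ∈ {-4, 0, 1, 2}.
The Hessian is diagonal: diag(J_aa, J_bb). Second derivatives: J_aa(0)=-2; J_bb(-4)=21600, J_bb(0)=-1440, J_bb(1)=900, J_bb(2)=-2160.
Saddle points occur where the two diagonal entries have opposite signs: (0, -4), (0, 1). Count: 2.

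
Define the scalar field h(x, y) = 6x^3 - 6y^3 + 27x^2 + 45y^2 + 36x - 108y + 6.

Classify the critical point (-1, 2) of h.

local minimum

The mixed partial ∂²h/∂x∂y is 0, so the Hessian at any point is diag(h_xx, h_yy) = diag(18(2x + 3), 18(-2y + 5)).
At (-1, 2): H = diag(18, 18).
Both eigenvalues are positive, so H is positive definite: a local minimum.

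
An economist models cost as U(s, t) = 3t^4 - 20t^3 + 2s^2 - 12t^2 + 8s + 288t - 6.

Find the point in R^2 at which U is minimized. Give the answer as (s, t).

(-2, -2)

U(s,t) separates as P(s) + Q(t) − 6, so its minimum is min P + min Q − 6.
P'(s) = 4s + 8 vanishes at s ∈ {-2}; Q'(t) = 12(t - 4)(t - 3)(t + 2) vanishes at t ∈ {-2, 3, 4}.
Local minima of P (where P''>0): P(-2)=-8. Local minima of Q: Q(-2)=-416, Q(4)=448.
So the global minimum of U is P(-2) + Q(-2) − 6 = -8 − 416 − 6 = -430, attained at (-2, -2).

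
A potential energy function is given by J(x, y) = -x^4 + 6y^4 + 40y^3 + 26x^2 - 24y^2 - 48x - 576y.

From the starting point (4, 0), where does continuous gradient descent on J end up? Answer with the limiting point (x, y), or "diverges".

J is separable, so gradient descent decouples: x follows -∂J/∂x, y follows -∂J/∂y.
∂J/∂x = -4(x - 3)(x - 1)(x + 4); at x=4 this is -96, so x increases.
∂J/∂y = 24(y - 2)(y + 3)(y + 4); at y=0 this is -576, so y increases.
The x-coordinate has no critical point in that direction and runs off to infinity.

diverges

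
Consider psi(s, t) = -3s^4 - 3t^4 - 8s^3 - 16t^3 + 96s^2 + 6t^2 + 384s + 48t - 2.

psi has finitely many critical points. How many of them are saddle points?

psi separates as a function of s plus a function of t, so ∇psi=0 decouples.
∂psi/∂s = -12(s - 4)(s + 2)(s + 4) = 0 at s ∈ {-4, -2, 4}; ∂psi/∂t = -12(t - 1)(t + 1)(t + 4) = 0 at t ∈ {-4, -1, 1}.
The Hessian is diagonal: diag(psi_ss, psi_tt). Second derivatives: psi_ss(-4)=-192, psi_ss(-2)=144, psi_ss(4)=-576; psi_tt(-4)=-180, psi_tt(-1)=72, psi_tt(1)=-120.
Saddle points occur where the two diagonal entries have opposite signs: (-4, -1), (-2, -4), (-2, 1), (4, -1). Count: 4.

4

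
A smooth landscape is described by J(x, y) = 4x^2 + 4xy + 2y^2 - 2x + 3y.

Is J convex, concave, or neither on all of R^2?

convex

J is quadratic, so its Hessian is the constant matrix H = [[8, 4], [4, 4]].
det(H) = 16, tr(H) = 12.
det(H) > 0 and tr(H) > 0, so H is positive definite everywhere: convex.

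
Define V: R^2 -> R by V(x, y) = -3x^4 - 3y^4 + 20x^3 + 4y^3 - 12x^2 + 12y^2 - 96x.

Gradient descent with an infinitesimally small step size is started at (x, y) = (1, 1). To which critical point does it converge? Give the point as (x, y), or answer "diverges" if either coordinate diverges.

(2, 0)

V is separable, so gradient descent decouples: x follows -∂V/∂x, y follows -∂V/∂y.
∂V/∂x = -12(x - 4)(x - 2)(x + 1); at x=1 this is -72, so x increases.
∂V/∂y = -12y(y - 2)(y + 1); at y=1 this is 24, so y decreases.
x converges to its nearest critical value 2 (a local min of the x-part); y converges to 0. The iterate converges to (2, 0).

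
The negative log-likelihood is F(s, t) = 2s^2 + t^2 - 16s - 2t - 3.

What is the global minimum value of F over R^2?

F(s,t) separates as P(s) + Q(t) − 3, so its minimum is min P + min Q − 3.
P'(s) = 4s - 16 vanishes at s ∈ {4}; Q'(t) = 2(t - 1) vanishes at t ∈ {1}.
Local minima of P (where P''>0): P(4)=-32. Local minima of Q: Q(1)=-1.
So the global minimum of F is P(4) + Q(1) − 3 = -32 − 1 − 3 = -36, attained at (4, 1).

-36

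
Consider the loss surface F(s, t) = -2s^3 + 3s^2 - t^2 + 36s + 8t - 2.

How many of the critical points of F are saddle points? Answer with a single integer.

F separates as a function of s plus a function of t, so ∇F=0 decouples.
∂F/∂s = -6(s - 3)(s + 2) = 0 at s ∈ {-2, 3}; ∂F/∂t = -2(t - 4) = 0 at t ∈ {4}.
The Hessian is diagonal: diag(F_ss, F_tt). Second derivatives: F_ss(-2)=30, F_ss(3)=-30; F_tt(4)=-2.
Saddle points occur where the two diagonal entries have opposite signs: (-2, 4). Count: 1.

1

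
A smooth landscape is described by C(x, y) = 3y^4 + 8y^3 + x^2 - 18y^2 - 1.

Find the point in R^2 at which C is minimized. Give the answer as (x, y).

C(x,y) separates as P(x) + Q(y) − 1, so its minimum is min P + min Q − 1.
P'(x) = 2x vanishes at x ∈ {0}; Q'(y) = 12y(y - 1)(y + 3) vanishes at y ∈ {-3, 0, 1}.
Local minima of P (where P''>0): P(0)=0. Local minima of Q: Q(-3)=-135, Q(1)=-7.
So the global minimum of C is P(0) + Q(-3) − 1 = 0 − 135 − 1 = -136, attained at (0, -3).

(0, -3)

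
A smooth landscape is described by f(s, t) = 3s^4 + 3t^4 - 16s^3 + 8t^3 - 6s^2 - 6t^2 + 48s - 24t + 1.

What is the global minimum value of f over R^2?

f(s,t) separates as P(s) + Q(t) + 1, so its minimum is min P + min Q + 1.
P'(s) = 12(s - 4)(s - 1)(s + 1) vanishes at s ∈ {-1, 1, 4}; Q'(t) = 12(t - 1)(t + 1)(t + 2) vanishes at t ∈ {-2, -1, 1}.
Local minima of P (where P''>0): P(-1)=-35, P(4)=-160. Local minima of Q: Q(-2)=8, Q(1)=-19.
So the global minimum of f is P(4) + Q(1) + 1 = -160 − 19 + 1 = -178, attained at (4, 1).

-178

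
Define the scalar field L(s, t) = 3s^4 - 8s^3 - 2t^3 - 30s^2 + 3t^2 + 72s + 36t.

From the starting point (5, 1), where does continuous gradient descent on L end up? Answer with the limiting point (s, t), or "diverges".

L is separable, so gradient descent decouples: s follows -∂L/∂s, t follows -∂L/∂t.
∂L/∂s = 12(s - 3)(s - 1)(s + 2); at s=5 this is 672, so s decreases.
∂L/∂t = -6(t - 3)(t + 2); at t=1 this is 36, so t decreases.
s converges to its nearest critical value 3 (a local min of the s-part); t converges to -2. The iterate converges to (3, -2).

(3, -2)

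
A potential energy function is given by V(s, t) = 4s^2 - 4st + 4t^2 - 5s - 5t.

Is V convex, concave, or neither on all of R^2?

convex

V is quadratic, so its Hessian is the constant matrix H = [[8, -4], [-4, 8]].
det(H) = 48, tr(H) = 16.
det(H) > 0 and tr(H) > 0, so H is positive definite everywhere: convex.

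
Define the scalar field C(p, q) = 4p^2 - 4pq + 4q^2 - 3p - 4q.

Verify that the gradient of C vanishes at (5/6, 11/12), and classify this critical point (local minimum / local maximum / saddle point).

local minimum

∇C = (8p - 4q - 3, -4p + 8q - 4); substituting (5/6, 11/12) gives ∇C = (0, 0), so (5/6, 11/12) is indeed a critical point.
The Hessian of C is constant: H = [[8, -4], [-4, 8]].
det(H) = 8·8 − (-4)² = 48.
det(H) > 0 and tr(H) = 16 > 0, so H is positive definite and the point is a local minimum.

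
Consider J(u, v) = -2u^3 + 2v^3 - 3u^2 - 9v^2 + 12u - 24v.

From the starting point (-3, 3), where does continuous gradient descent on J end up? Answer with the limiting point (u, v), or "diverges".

J is separable, so gradient descent decouples: u follows -∂J/∂u, v follows -∂J/∂v.
∂J/∂u = -6(u - 1)(u + 2); at u=-3 this is -24, so u increases.
∂J/∂v = 6(v - 4)(v + 1); at v=3 this is -24, so v increases.
u converges to its nearest critical value -2 (a local min of the u-part); v converges to 4. The iterate converges to (-2, 4).

(-2, 4)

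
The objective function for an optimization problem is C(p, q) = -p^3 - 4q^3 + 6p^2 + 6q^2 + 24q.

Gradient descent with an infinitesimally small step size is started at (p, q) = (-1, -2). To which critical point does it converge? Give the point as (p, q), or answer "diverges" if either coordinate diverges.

(0, -1)

C is separable, so gradient descent decouples: p follows -∂C/∂p, q follows -∂C/∂q.
∂C/∂p = -3p(p - 4); at p=-1 this is -15, so p increases.
∂C/∂q = -12(q - 2)(q + 1); at q=-2 this is -48, so q increases.
p converges to its nearest critical value 0 (a local min of the p-part); q converges to -1. The iterate converges to (0, -1).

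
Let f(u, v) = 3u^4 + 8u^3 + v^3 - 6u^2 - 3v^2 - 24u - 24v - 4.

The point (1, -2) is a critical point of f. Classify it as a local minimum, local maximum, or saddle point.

The mixed partial ∂²f/∂u∂v is 0, so the Hessian at any point is diag(f_uu, f_vv) = diag(12(3u^2 + 4u - 1), 6(v - 1)).
At (1, -2): H = diag(72, -18).
The eigenvalues have opposite signs, so H is indefinite: a saddle point.

saddle point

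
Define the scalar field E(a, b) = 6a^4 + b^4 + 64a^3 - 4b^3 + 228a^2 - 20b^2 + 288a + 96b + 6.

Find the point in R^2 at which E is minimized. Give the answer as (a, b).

(-1, -3)

E(a,b) separates as P(a) + Q(b) + 6, so its minimum is min P + min Q + 6.
P'(a) = 24(a + 1)(a + 3)(a + 4) vanishes at a ∈ {-4, -3, -1}; Q'(b) = 4(b - 4)(b - 2)(b + 3) vanishes at b ∈ {-3, 2, 4}.
Local minima of P (where P''>0): P(-4)=-64, P(-1)=-118. Local minima of Q: Q(-3)=-279, Q(4)=64.
So the global minimum of E is P(-1) + Q(-3) + 6 = -118 − 279 + 6 = -391, attained at (-1, -3).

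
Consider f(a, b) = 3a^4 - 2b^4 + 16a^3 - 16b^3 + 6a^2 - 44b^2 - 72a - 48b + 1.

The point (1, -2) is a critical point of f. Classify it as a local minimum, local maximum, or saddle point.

local minimum

The mixed partial ∂²f/∂a∂b is 0, so the Hessian at any point is diag(f_aa, f_bb) = diag(12(3a^2 + 8a + 1), -8(3b^2 + 12b + 11)).
At (1, -2): H = diag(144, 8).
Both eigenvalues are positive, so H is positive definite: a local minimum.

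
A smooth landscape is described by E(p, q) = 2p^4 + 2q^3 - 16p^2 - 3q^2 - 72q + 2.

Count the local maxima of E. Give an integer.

1

E separates as a function of p plus a function of q, so ∇E=0 decouples.
∂E/∂p = 8p(p - 2)(p + 2) = 0 at p ∈ {-2, 0, 2}; ∂E/∂q = 6(q - 4)(q + 3) = 0 at q ∈ {-3, 4}.
The Hessian is diagonal: diag(E_pp, E_qq). Second derivatives: E_pp(-2)=64, E_pp(0)=-32, E_pp(2)=64; E_qq(-3)=-42, E_qq(4)=42.
Local maxima occur where both diagonal entries negative: (0, -3). Count: 1.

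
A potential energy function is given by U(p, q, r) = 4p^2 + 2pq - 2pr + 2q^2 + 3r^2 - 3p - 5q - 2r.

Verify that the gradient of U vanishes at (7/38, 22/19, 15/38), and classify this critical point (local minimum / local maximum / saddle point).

∇U = (8p + 2q - 2r - 3, 2p + 4q - 5, -2p + 6r - 2); substituting (7/38, 22/19, 15/38) gives ∇U = (0, 0, 0), so (7/38, 22/19, 15/38) is indeed a critical point.
The Hessian is constant: H = [[8, 2, -2], [2, 4, 0], [-2, 0, 6]].
Leading principal minors: Δ₁ = 8, Δ₂ = 28, Δ₃ = 152.
All leading minors are positive, so H is positive definite: a local minimum.

local minimum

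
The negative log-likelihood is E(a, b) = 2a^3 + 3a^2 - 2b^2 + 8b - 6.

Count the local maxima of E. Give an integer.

1

E separates as a function of a plus a function of b, so ∇E=0 decouples.
∂E/∂a = 6a(a + 1) = 0 at a ∈ {-1, 0}; ∂E/∂b = -4(b - 2) = 0 at b ∈ {2}.
The Hessian is diagonal: diag(E_aa, E_bb). Second derivatives: E_aa(-1)=-6, E_aa(0)=6; E_bb(2)=-4.
Local maxima occur where both diagonal entries negative: (-1, 2). Count: 1.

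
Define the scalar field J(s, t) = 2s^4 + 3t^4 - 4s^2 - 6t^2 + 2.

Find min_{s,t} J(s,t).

-3

J(s,t) separates as P(s) + Q(t) + 2, so its minimum is min P + min Q + 2.
P'(s) = 8s(s - 1)(s + 1) vanishes at s ∈ {-1, 0, 1}; Q'(t) = 12t(t - 1)(t + 1) vanishes at t ∈ {-1, 0, 1}.
Local minima of P (where P''>0): P(-1)=-2, P(1)=-2. Local minima of Q: Q(-1)=-3, Q(1)=-3.
So the global minimum of J is P(-1) + Q(-1) + 2 = -2 − 3 + 2 = -3, attained at (-1, -1).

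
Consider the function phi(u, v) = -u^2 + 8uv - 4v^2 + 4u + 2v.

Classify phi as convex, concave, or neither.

phi is quadratic, so its Hessian is the constant matrix H = [[-2, 8], [8, -8]].
det(H) = -48, tr(H) = -10.
det(H) < 0, so H is indefinite: neither convex nor concave.

neither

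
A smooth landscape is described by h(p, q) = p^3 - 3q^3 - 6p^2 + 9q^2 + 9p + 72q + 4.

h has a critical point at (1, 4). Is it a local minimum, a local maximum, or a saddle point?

local maximum

The mixed partial ∂²h/∂p∂q is 0, so the Hessian at any point is diag(h_pp, h_qq) = diag(6(p - 2), 18(-q + 1)).
At (1, 4): H = diag(-6, -54).
Both eigenvalues are negative, so H is negative definite: a local maximum.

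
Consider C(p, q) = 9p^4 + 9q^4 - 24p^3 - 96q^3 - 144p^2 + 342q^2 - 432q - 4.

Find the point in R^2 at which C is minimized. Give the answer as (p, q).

C(p,q) separates as A(p) + B(q) − 4, so its minimum is min A + min B − 4.
A'(p) = 36p(p - 4)(p + 2) vanishes at p ∈ {-2, 0, 4}; B'(q) = 36(q - 4)(q - 3)(q - 1) vanishes at q ∈ {1, 3, 4}.
Local minima of A (where A''>0): A(-2)=-240, A(4)=-1536. Local minima of B: B(1)=-177, B(4)=-96.
So the global minimum of C is A(4) + B(1) − 4 = -1536 − 177 − 4 = -1717, attained at (4, 1).

(4, 1)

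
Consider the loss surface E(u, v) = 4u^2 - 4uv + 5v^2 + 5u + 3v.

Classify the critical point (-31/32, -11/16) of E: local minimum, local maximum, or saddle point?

The Hessian of E is constant: H = [[8, -4], [-4, 10]].
det(H) = 8·10 − (-4)² = 64.
det(H) > 0 and tr(H) = 18 > 0, so H is positive definite and the point is a local minimum.

local minimum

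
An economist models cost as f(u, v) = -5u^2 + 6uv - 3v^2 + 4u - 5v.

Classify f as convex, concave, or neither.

f is quadratic, so its Hessian is the constant matrix H = [[-10, 6], [6, -6]].
det(H) = 24, tr(H) = -16.
det(H) > 0 and tr(H) < 0, so H is negative definite everywhere: concave.

concave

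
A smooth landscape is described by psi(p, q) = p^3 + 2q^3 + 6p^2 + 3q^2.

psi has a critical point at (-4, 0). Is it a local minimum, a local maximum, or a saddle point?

saddle point

The mixed partial ∂²psi/∂p∂q is 0, so the Hessian at any point is diag(psi_pp, psi_qq) = diag(6(p + 2), 6(2q + 1)).
At (-4, 0): H = diag(-12, 6).
The eigenvalues have opposite signs, so H is indefinite: a saddle point.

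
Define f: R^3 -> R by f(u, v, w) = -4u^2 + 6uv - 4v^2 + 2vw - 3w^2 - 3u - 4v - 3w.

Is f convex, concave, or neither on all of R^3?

f is quadratic, so its Hessian is the constant matrix H = [[-8, 6, 0], [6, -8, 2], [0, 2, -6]].
Leading principal minors: -8, 28, -136.
Signs alternate −, +, − ⇒ H ≺ 0 ⇒ concave.

concave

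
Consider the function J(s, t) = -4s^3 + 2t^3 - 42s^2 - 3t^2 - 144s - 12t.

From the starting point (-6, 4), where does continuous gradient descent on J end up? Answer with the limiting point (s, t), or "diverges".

J is separable, so gradient descent decouples: s follows -∂J/∂s, t follows -∂J/∂t.
∂J/∂s = -12(s + 3)(s + 4); at s=-6 this is -72, so s increases.
∂J/∂t = 6(t - 2)(t + 1); at t=4 this is 60, so t decreases.
s converges to its nearest critical value -4 (a local min of the s-part); t converges to 2. The iterate converges to (-4, 2).

(-4, 2)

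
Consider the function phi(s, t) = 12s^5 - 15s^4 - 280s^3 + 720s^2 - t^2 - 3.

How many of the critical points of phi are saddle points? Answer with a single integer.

phi separates as a function of s plus a function of t, so ∇phi=0 decouples.
∂phi/∂s = 60s(s - 3)(s - 2)(s + 4) = 0 at s ∈ {-4, 0, 2, 3}; ∂phi/∂t = -2t = 0 at t ∈ {0}.
The Hessian is diagonal: diag(phi_ss, phi_tt). Second derivatives: phi_ss(-4)=-10080, phi_ss(0)=1440, phi_ss(2)=-720, phi_ss(3)=1260; phi_tt(0)=-2.
Saddle points occur where the two diagonal entries have opposite signs: (0, 0), (3, 0). Count: 2.

2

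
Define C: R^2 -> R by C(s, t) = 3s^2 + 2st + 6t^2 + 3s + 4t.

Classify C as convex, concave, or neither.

C is quadratic, so its Hessian is the constant matrix H = [[6, 2], [2, 12]].
det(H) = 68, tr(H) = 18.
det(H) > 0 and tr(H) > 0, so H is positive definite everywhere: convex.

convex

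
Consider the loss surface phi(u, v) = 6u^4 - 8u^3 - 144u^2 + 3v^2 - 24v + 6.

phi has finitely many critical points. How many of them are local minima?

2

phi separates as a function of u plus a function of v, so ∇phi=0 decouples.
∂phi/∂u = 24u(u - 4)(u + 3) = 0 at u ∈ {-3, 0, 4}; ∂phi/∂v = 6(v - 4) = 0 at v ∈ {4}.
The Hessian is diagonal: diag(phi_uu, phi_vv). Second derivatives: phi_uu(-3)=504, phi_uu(0)=-288, phi_uu(4)=672; phi_vv(4)=6.
Local minima occur where both diagonal entries positive: (-3, 4), (4, 4). Count: 2.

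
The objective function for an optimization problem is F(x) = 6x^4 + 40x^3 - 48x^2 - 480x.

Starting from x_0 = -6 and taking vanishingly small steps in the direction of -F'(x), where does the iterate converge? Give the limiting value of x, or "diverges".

F'(x) = 24(x - 2)(x + 2)(x + 5), so F'(-6) = -768.
Gradient descent moves in the -F' direction, i.e. x is increasing.
The nearest critical point in that direction is x = -5, where F'' = 504 > 0 (a local minimum). The iterate converges there.

-5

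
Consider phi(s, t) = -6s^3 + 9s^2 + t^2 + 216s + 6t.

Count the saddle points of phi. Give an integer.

phi separates as a function of s plus a function of t, so ∇phi=0 decouples.
∂phi/∂s = -18(s - 4)(s + 3) = 0 at s ∈ {-3, 4}; ∂phi/∂t = 2(t + 3) = 0 at t ∈ {-3}.
The Hessian is diagonal: diag(phi_ss, phi_tt). Second derivatives: phi_ss(-3)=126, phi_ss(4)=-126; phi_tt(-3)=2.
Saddle points occur where the two diagonal entries have opposite signs: (4, -3). Count: 1.

1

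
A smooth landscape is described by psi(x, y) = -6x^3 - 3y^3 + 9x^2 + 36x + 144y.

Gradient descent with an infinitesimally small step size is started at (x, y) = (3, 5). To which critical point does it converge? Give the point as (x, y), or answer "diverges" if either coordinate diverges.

psi is separable, so gradient descent decouples: x follows -∂psi/∂x, y follows -∂psi/∂y.
∂psi/∂x = -18(x - 2)(x + 1); at x=3 this is -72, so x increases.
∂psi/∂y = -9(y - 4)(y + 4); at y=5 this is -81, so y increases.
The x-coordinate has no critical point in that direction and runs off to infinity.

diverges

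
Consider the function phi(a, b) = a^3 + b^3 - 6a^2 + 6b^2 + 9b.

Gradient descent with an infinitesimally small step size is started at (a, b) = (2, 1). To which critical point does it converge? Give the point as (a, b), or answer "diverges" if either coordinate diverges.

phi is separable, so gradient descent decouples: a follows -∂phi/∂a, b follows -∂phi/∂b.
∂phi/∂a = 3a(a - 4); at a=2 this is -12, so a increases.
∂phi/∂b = 3(b + 1)(b + 3); at b=1 this is 24, so b decreases.
a converges to its nearest critical value 4 (a local min of the a-part); b converges to -1. The iterate converges to (4, -1).

(4, -1)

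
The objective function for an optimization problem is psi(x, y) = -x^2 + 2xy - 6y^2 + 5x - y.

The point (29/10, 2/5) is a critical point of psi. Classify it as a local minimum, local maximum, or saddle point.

The Hessian of psi is constant: H = [[-2, 2], [2, -12]].
det(H) = (-2)·(-12) − 2² = 20.
det(H) > 0 and tr(H) = -14 < 0, so H is negative definite and the point is a local maximum.

local maximum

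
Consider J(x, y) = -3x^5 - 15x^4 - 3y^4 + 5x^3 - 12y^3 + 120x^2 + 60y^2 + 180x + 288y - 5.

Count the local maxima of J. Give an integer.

J separates as a function of x plus a function of y, so ∇J=0 decouples.
∂J/∂x = -15(x - 2)(x + 1)(x + 2)(x + 3) = 0 at x ∈ {-3, -2, -1, 2}; ∂J/∂y = -12(y - 3)(y + 2)(y + 4) = 0 at y ∈ {-4, -2, 3}.
The Hessian is diagonal: diag(J_xx, J_yy). Second derivatives: J_xx(-3)=150, J_xx(-2)=-60, J_xx(-1)=90, J_xx(2)=-900; J_yy(-4)=-168, J_yy(-2)=120, J_yy(3)=-420.
Local maxima occur where both diagonal entries negative: (-2, -4), (-2, 3), (2, -4), (2, 3). Count: 4.

4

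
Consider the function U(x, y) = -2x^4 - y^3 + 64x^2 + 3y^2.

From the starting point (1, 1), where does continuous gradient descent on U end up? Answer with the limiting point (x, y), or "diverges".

U is separable, so gradient descent decouples: x follows -∂U/∂x, y follows -∂U/∂y.
∂U/∂x = -8x(x - 4)(x + 4); at x=1 this is 120, so x decreases.
∂U/∂y = -3y(y - 2); at y=1 this is 3, so y decreases.
x converges to its nearest critical value 0 (a local min of the x-part); y converges to 0. The iterate converges to (0, 0).

(0, 0)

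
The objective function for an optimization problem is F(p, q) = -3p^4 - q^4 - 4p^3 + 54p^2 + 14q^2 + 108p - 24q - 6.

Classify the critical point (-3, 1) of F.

saddle point

The mixed partial ∂²F/∂p∂q is 0, so the Hessian at any point is diag(F_pp, F_qq) = diag(12(-3p^2 - 2p + 9), 4(-3q^2 + 7)).
At (-3, 1): H = diag(-144, 16).
The eigenvalues have opposite signs, so H is indefinite: a saddle point.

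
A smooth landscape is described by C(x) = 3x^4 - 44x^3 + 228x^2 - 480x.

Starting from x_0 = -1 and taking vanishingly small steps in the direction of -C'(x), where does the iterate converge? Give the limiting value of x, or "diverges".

C'(x) = 12(x - 5)(x - 4)(x - 2), so C'(-1) = -1080.
Gradient descent moves in the -C' direction, i.e. x is increasing.
The nearest critical point in that direction is x = 2, where C'' = 72 > 0 (a local minimum). The iterate converges there.

2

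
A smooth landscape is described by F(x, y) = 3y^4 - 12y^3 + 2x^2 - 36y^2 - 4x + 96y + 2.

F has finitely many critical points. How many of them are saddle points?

1

F separates as a function of x plus a function of y, so ∇F=0 decouples.
∂F/∂x = 4(x - 1) = 0 at x ∈ {1}; ∂F/∂y = 12(y - 4)(y - 1)(y + 2) = 0 at y ∈ {-2, 1, 4}.
The Hessian is diagonal: diag(F_xx, F_yy). Second derivatives: F_xx(1)=4; F_yy(-2)=216, F_yy(1)=-108, F_yy(4)=216.
Saddle points occur where the two diagonal entries have opposite signs: (1, 1). Count: 1.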